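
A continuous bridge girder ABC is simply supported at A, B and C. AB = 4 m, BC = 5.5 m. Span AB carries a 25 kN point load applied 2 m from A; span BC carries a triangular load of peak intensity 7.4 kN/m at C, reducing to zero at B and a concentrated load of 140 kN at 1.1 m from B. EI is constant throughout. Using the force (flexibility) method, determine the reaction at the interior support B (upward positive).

R_B = 165.7 kN

Release continuity at B by inserting a hinge; the redundant is the internal moment M_B. The primary structure is two simply-supported spans AB and BC.
Discontinuity in slope at B on the released structure — sum the simple-span end rotations:
  span AB: point load 25 at a = 2: Pab(L + a)/(6LEI) = 25/EI
  span BC: triangular load, peak 7.4: 7w₀L³/(360EI) = 23.94/EI
  span BC: point load 140 at a = 1.1: Pab(L + b)/(6LEI) = 203.3/EI
  relative rotation θ_0 = (25 + 227.2)/EI = 252.2/EI
A unit hogging moment at B produces rotation L₁/(3EI) + L₂/(3EI) = 3.167/EI.
Compatibility: M_B·(L₁+L₂)/(3EI) = θ_0, giving M_B = 79.65 kN·m (hogging).
Span AB, ΣM about A with M_B applied at B: R_B^{AB}·4 = 50 + 79.65, so R_B^{AB} = 32.41 kN and R_A = 25 − 32.41 = -7.412 kN.
Span BC, ΣM about C: R_B^{BC}·5.5 = 653.3 + 79.65, so R_B^{BC} = 133.3 kN and R_C = 160.3 − 133.3 = 27.09 kN.
R_B = 32.41 + 133.3 = 165.7 kN.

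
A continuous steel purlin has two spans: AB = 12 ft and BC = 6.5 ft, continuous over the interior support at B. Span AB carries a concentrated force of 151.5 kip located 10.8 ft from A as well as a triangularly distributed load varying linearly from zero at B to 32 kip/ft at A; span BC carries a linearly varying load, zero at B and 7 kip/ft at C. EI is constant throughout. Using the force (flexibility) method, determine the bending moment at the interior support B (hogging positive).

Take M_B as the redundant. Released structure: two simple spans AB and BC with a hinge at B.
End slopes at the hinge B, treating each span as simply supported:
  span AB: point load 151.5 at a = 10.8: Pab(L + a)/(6LEI) = 621.8/EI
  span AB: triangular load, peak 32: 7w₀L³/(360EI) = 1075/EI
  span BC: triangular load, peak 7: 7w₀L³/(360EI) = 37.38/EI
  relative rotation θ_0 = (1697 + 37.38)/EI = 1734/EI
A unit hogging moment at B produces rotation L₁/(3EI) + L₂/(3EI) = 6.167/EI.
Compatibility: M_B·(L₁+L₂)/(3EI) = θ_0, giving M_B = 281.2 kip·ft (hogging).

M_B = 281.2 kip·ft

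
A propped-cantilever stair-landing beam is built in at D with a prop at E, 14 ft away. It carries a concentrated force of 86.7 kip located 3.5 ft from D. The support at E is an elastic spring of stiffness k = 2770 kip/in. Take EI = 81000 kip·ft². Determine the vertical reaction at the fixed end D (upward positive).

R_D = 79.27 kip

Release the roller at E. Primary structure: cantilever fixed at D.
Free-end deflection of the primary structure under the applied loading (downward +):
  point load 86.7 at a = 3.5: Pa²(3L − a)/(6EI) = 6815/EI
Tip deflection under a unit load at E: L³/(3EI) = 914.7/EI.
With EI = 81000 kip·ft²: δ_0 = 0.084136 ft and δ_{EE} = 0.011292 ft/kip.
Compatibility — the spring shortens by R_E/k under the reaction it provides: δ_0 − R_E·δ_{EE} = R_E/k. With 1/k = 1/(2770×12) ft/kip = 0.00003 ft/kip, R_E = δ_0 / (δ_{EE} + 1/k) = 0.084136 / (0.011292 + 0.00003) = 7.431 kip.
Vertical equilibrium: R_D = ΣP − R_E = 86.7 − 7.431 = 79.27 kip.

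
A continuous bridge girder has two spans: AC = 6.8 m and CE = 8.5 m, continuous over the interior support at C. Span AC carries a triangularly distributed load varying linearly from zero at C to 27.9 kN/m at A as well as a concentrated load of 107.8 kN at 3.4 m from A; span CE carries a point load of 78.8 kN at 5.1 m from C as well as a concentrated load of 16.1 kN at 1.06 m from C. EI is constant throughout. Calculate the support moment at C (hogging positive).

Insert a hinge at C; M_C is the redundant, and each span becomes simply supported.
Rotations at C on the released spans (each span's end-slope, ×1/EI):
  span AC: triangular load, peak 27.9: 7w₀L³/(360EI) = 170.6/EI
  span AC: point load 107.8 at a = 3.4: Pab(L + a)/(6LEI) = 311.5/EI
  span CE: point load 78.8 at a = 5.1: Pab(L + b)/(6LEI) = 318.8/EI
  span CE: point load 16.1 at a = 1.06: Pab(L + b)/(6LEI) = 39.68/EI
  relative rotation θ_0 = (482.1 + 358.5)/EI = 840.6/EI
A unit hogging moment at C produces rotation L₁/(3EI) + L₂/(3EI) = 5.1/EI.
Compatibility: M_C·(L₁+L₂)/(3EI) = θ_0, giving M_C = 164.8 kN·m (hogging).

M_C = 164.8 kN·m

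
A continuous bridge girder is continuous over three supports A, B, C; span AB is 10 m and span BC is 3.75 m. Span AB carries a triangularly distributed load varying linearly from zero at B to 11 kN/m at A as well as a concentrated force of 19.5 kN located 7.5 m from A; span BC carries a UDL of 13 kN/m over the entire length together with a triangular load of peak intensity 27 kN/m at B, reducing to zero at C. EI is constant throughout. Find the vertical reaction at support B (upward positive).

R_B = 121.5 kN

Take M_B as the redundant. Released structure: two simple spans AB and BC with a hinge at B.
End slopes at the hinge B, treating each span as simply supported:
  span AB: triangular load, peak 11: 7w₀L³/(360EI) = 213.9/EI
  span AB: point load 19.5 at a = 7.5: Pab(L + a)/(6LEI) = 106.6/EI
  span BC: UDL 13: wL³/(24EI) = 28.56/EI
  span BC: triangular load, peak 27: w₀L³/(45EI) = 31.64/EI
  relative rotation θ_0 = (320.5 + 60.21)/EI = 380.7/EI
A unit hogging moment at B produces rotation L₁/(3EI) + L₂/(3EI) = 4.583/EI.
Compatibility: M_B·(L₁+L₂)/(3EI) = θ_0, giving M_B = 83.07 kN·m (hogging).
Span AB, ΣM about A with M_B applied at B: R_B^{AB}·10 = 329.6 + 83.07, so R_B^{AB} = 41.27 kN and R_A = 74.5 − 41.27 = 33.23 kN.
Span BC, ΣM about C: R_B^{BC}·3.75 = 218 + 83.07, so R_B^{BC} = 80.28 kN and R_C = 99.38 − 80.28 = 19.1 kN.
R_B = 41.27 + 80.28 = 121.5 kN.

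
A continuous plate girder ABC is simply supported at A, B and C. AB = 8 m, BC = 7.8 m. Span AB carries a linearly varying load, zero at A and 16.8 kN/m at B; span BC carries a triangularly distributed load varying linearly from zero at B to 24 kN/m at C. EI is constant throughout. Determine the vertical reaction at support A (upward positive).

R_A = 12.61 kN

Release continuity at B by inserting a hinge; the redundant is the internal moment M_B. The primary structure is two simply-supported spans AB and BC.
End slopes at the hinge B, treating each span as simply supported:
  span AB: triangular load, peak 16.8: w₀L³/(45EI) = 191.1/EI
  span BC: triangular load, peak 24: 7w₀L³/(360EI) = 221.5/EI
  relative rotation θ_0 = (191.1 + 221.5)/EI = 412.6/EI
A unit hogging moment at B produces rotation L₁/(3EI) + L₂/(3EI) = 5.267/EI.
Compatibility: M_B·(L₁+L₂)/(3EI) = θ_0, giving M_B = 78.34 kN·m (hogging).
Span AB, ΣM about A with M_B applied at B: R_B^{AB}·8 = 358.4 + 78.34, so R_B^{AB} = 54.59 kN and R_A = 67.2 − 54.59 = 12.61 kN.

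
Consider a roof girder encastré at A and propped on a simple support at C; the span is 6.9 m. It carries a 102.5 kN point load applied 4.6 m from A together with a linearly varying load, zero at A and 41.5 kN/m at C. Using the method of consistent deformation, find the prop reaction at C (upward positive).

R_C = 131.9 kN

Take the reaction at C as the redundant and release it; the primary structure is a cantilever fixed at A.
Free-end deflection of the primary structure under the applied loading (downward +):
  point load 102.5 at a = 4.6: Pa²(3L − a)/(6EI) = 5820/EI
  triangular load, peak 41.5 at the free end: 11w₀L⁴/(120EI) = 8623/EI
  δ_0 = 14443/EI
Tip deflection under a unit load at C: L³/(3EI) = 109.5/EI.
Compatibility at C: δ_0 − R_C·δ_{CC} = 0, so R_C = 14443/109.5 = 131.9 kN.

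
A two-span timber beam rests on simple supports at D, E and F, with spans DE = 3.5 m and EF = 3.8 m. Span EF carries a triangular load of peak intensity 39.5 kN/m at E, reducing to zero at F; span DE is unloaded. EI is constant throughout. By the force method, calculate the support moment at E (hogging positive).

Insert a hinge at E; M_E is the redundant, and each span becomes simply supported.
End slopes at the hinge E, treating each span as simply supported:
  span EF: triangular load, peak 39.5: w₀L³/(45EI) = 48.17/EI
  relative rotation θ_0 = (0 + 48.17)/EI = 48.17/EI
A unit hogging moment at E produces rotation L₁/(3EI) + L₂/(3EI) = 2.433/EI.
Slope continuity at E: θ_0 = M_E·2.433/EI, so M_E = 48.17/2.433 = 19.79 kN·m (hogging).

M_E = 19.79 kN·m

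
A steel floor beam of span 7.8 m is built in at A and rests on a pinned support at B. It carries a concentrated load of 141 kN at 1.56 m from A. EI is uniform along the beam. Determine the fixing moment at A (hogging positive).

M_A = 158.4 kN·m

Remove the prop at B; the released (primary) structure is a cantilever built in at A.
Downward deflection at the released point B due to the loads:
  point load 141 at a = 1.56: Pa²(3L − a)/(6EI) = 1249/EI
Flexibility coefficient — unit upward force at B: δ_{BB} = L³/(3EI) = 158.2/EI.
The prop prevents deflection at B: R_B = δ_0/δ_{BB} = 1249/158.2 = 7.896 kN.
Moment equilibrium about A: M_A = Σ(load moments about A) − R_B·L = 220 − 7.896×7.8 = 158.4 kN·m.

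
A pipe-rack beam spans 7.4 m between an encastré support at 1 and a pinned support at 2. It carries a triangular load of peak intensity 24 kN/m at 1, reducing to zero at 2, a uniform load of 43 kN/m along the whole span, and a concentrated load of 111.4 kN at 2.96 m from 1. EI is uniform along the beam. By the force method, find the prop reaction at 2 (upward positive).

R_2 = 160.3 kN

Remove the prop at 2; the released (primary) structure is a cantilever built in at 1.
Deflection at 2 on the released cantilever, summing each load's contribution:
  triangular load, peak 24 at the fixed end: w₀L⁴/(30EI) = 2399/EI
  UDL 43: wL⁴/(8EI) = 16118/EI
  point load 111.4 at a = 2.96: Pa²(3L − a)/(6EI) = 3130/EI
  δ_0 = 21647/EI
Flexibility coefficient — unit upward force at 2: δ_{22} = L³/(3EI) = 135.1/EI.
The prop prevents deflection at 2: R_2 = δ_0/δ_{22} = 21647/135.1 = 160.3 kN.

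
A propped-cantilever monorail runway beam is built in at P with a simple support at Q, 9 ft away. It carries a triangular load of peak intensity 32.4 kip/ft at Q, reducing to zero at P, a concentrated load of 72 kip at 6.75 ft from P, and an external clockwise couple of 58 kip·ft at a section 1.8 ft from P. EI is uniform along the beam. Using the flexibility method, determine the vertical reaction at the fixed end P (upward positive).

R_P = 88.57 kip

Choose R_Q as the redundant. The primary structure is the cantilever fixed at P.
Downward deflection at the released point Q due to the loads:
  triangular load, peak 32.4 at the free end: 11w₀L⁴/(120EI) = 19486/EI
  point load 72 at a = 6.75: Pa²(3L − a)/(6EI) = 11072/EI
  clockwise couple 58 at a = 1.8: M₀a(2L − a)/(2EI) = 845.6/EI
  δ_0 = 31403/EI
Tip deflection under a unit load at Q: L³/(3EI) = 243/EI.
The prop prevents deflection at Q: R_Q = δ_0/δ_{QQ} = 31403/243 = 129.2 kip.
Vertical equilibrium: R_P = ΣP − R_Q = 217.8 − 129.2 = 88.57 kip.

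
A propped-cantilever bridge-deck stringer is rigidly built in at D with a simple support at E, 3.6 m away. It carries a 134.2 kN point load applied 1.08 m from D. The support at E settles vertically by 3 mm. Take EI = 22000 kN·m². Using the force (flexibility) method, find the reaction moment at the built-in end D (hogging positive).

Release the roller at E. Primary structure: cantilever fixed at D.
Downward deflection at the released point E due to the loads:
  point load 134.2 at a = 1.08: Pa²(3L − a)/(6EI) = 253.6/EI
Flexibility coefficient — unit upward force at E: δ_{EE} = L³/(3EI) = 15.55/EI.
With EI = 22000 kN·m²: δ_0 = 0.011526 m and δ_{EE} = 0.000707 m/kN.
Compatibility — the beam at E must follow the support down by 0.003 m: δ_0 − R_E·δ_{EE} = 0.003, so R_E = (0.011526 − 0.003)/0.000707 = 12.06 kN.
Moment equilibrium about D: M_D = Σ(load moments about D) − R_E·L = 144.9 − 12.06×3.6 = 101.5 kN·m.

M_D = 101.5 kN·m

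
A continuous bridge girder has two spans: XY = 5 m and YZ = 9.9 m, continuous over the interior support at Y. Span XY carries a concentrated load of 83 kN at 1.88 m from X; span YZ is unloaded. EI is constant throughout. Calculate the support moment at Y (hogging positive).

Insert a hinge at Y; M_Y is the redundant, and each span becomes simply supported.
End slopes at the hinge Y, treating each span as simply supported:
  span XY: point load 83 at a = 1.88: Pab(L + a)/(6LEI) = 111.6/EI
  relative rotation θ_0 = (111.6 + 0)/EI = 111.6/EI
A unit hogging moment at Y produces rotation L₁/(3EI) + L₂/(3EI) = 4.967/EI.
Compatibility: M_Y·(L₁+L₂)/(3EI) = θ_0, giving M_Y = 22.48 kN·m (hogging).

M_Y = 22.48 kN·m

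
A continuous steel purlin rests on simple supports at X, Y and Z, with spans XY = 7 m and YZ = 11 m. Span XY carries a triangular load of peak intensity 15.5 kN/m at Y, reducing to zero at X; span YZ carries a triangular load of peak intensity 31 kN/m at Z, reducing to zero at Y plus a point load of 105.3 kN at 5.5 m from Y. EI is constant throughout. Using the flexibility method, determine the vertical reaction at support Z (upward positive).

Take M_Y as the redundant. Released structure: two simple spans XY and YZ with a hinge at Y.
Discontinuity in slope at Y on the released structure — sum the simple-span end rotations:
  span XY: triangular load, peak 15.5: w₀L³/(45EI) = 118.1/EI
  span YZ: triangular load, peak 31: 7w₀L³/(360EI) = 802.3/EI
  span YZ: point load 105.3 at a = 5.5: Pab(L + b)/(6LEI) = 796.3/EI
  relative rotation θ_0 = (118.1 + 1599)/EI = 1717/EI
A unit hogging moment at Y produces rotation L₁/(3EI) + L₂/(3EI) = 6/EI.
Compatibility: M_Y·(L₁+L₂)/(3EI) = θ_0, giving M_Y = 286.1 kN·m (hogging).
Span YZ, ΣM about Z: R_Y^{YZ}·11 = 1204 + 286.1, so R_Y^{YZ} = 135.5 kN and R_Z = 275.8 − 135.5 = 140.3 kN.

R_Z = 140.3 kN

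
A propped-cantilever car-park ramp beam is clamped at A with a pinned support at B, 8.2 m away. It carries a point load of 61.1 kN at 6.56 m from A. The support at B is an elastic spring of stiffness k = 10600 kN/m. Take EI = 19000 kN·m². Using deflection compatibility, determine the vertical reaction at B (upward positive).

Release the roller at B. Primary structure: cantilever fixed at A.
Free-end deflection of the primary structure under the applied loading (downward +):
  point load 61.1 at a = 6.56: Pa²(3L − a)/(6EI) = 7906/EI
Flexibility coefficient — unit upward force at B: δ_{BB} = L³/(3EI) = 183.8/EI.
With EI = 19000 kN·m²: δ_0 = 0.41608 m and δ_{BB} = 0.009673 m/kN.
Compatibility — the spring shortens by R_B/k under the reaction it provides: δ_0 − R_B·δ_{BB} = R_B/k. With 1/k = 0.000094 m/kN, R_B = δ_0 / (δ_{BB} + 1/k) = 0.41608 / (0.009673 + 0.000094) = 42.6 kN.

R_B = 42.6 kN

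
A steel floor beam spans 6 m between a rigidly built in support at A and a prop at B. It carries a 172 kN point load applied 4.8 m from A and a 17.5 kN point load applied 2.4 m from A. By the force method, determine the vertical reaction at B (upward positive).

R_B = 124.7 kN

Choose R_B as the redundant. The primary structure is the cantilever fixed at A.
Primary-structure tip deflection at B by superposition:
  point load 172 at a = 4.8: Pa²(3L − a)/(6EI) = 8718/EI
  point load 17.5 at a = 2.4: Pa²(3L − a)/(6EI) = 262.1/EI
  δ_0 = 8980/EI
Flexibility coefficient — unit upward force at B: δ_{BB} = L³/(3EI) = 72/EI.
The prop prevents deflection at B: R_B = δ_0/δ_{BB} = 8980/72 = 124.7 kN.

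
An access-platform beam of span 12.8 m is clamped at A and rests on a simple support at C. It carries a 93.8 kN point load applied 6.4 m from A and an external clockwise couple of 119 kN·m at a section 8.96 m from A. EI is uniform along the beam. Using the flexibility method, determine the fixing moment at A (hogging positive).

M_A = 181.7 kN·m

Choose R_C as the redundant. The primary structure is the cantilever fixed at A.
Deflection at C on the released cantilever, summing each load's contribution:
  point load 93.8 at a = 6.4: Pa²(3L − a)/(6EI) = 20491/EI
  clockwise couple 119 at a = 8.96: M₀a(2L − a)/(2EI) = 8871/EI
  δ_0 = 29362/EI
Flexibility coefficient — unit upward force at C: δ_{CC} = L³/(3EI) = 699.1/EI.
The prop prevents deflection at C: R_C = δ_0/δ_{CC} = 29362/699.1 = 42 kN.
Moment equilibrium about A: M_A = Σ(load moments about A) − R_C·L = 719.3 − 42×12.8 = 181.7 kN·m.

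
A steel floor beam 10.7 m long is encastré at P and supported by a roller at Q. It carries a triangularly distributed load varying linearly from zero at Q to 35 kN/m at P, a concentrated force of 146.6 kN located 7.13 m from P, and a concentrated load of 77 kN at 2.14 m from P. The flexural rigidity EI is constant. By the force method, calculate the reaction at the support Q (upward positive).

R_Q = 117.7 kN

Release the roller at Q. Primary structure: cantilever fixed at P.
Downward deflection at the released point Q due to the loads:
  triangular load, peak 35 at the fixed end: w₀L⁴/(30EI) = 15293/EI
  point load 146.6 at a = 7.13: Pa²(3L − a)/(6EI) = 31016/EI
  point load 77 at a = 2.14: Pa²(3L − a)/(6EI) = 1761/EI
  δ_0 = 48069/EI
Flexibility coefficient — unit upward force at Q: δ_{QQ} = L³/(3EI) = 408.3/EI.
The prop prevents deflection at Q: R_Q = δ_0/δ_{QQ} = 48069/408.3 = 117.7 kN.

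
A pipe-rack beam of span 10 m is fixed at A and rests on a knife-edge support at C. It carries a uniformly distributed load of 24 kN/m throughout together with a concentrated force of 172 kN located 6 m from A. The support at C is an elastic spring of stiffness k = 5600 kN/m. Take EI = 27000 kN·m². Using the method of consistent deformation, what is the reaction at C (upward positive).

Remove the prop at C; the released (primary) structure is a cantilever built in at A.
Deflection at C on the released cantilever, summing each load's contribution:
  UDL 24: wL⁴/(8EI) = 30000/EI
  point load 172 at a = 6: Pa²(3L − a)/(6EI) = 24768/EI
  δ_0 = 54768/EI
Flexibility coefficient — unit upward force at C: δ_{CC} = L³/(3EI) = 333.3/EI.
With EI = 27000 kN·m²: δ_0 = 2.0284 m and δ_{CC} = 0.012346 m/kN.
Compatibility — the spring shortens by R_C/k under the reaction it provides: δ_0 − R_C·δ_{CC} = R_C/k. With 1/k = 0.000179 m/kN, R_C = δ_0 / (δ_{CC} + 1/k) = 2.0284 / (0.012346 + 0.000179) = 162 kN.

R_C = 162 kN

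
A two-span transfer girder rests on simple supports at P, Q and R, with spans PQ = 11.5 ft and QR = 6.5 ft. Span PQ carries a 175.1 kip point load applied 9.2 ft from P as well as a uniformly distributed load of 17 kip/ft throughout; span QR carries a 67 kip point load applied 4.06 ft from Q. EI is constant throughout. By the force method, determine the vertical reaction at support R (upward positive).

R_R = -18.18 kip

Release continuity at Q by inserting a hinge; the redundant is the internal moment M_Q. The primary structure is two simply-supported spans PQ and QR.
End slopes at the hinge Q, treating each span as simply supported:
  span PQ: point load 175.1 at a = 9.2: Pab(L + a)/(6LEI) = 1112/EI
  span PQ: UDL 17: wL³/(24EI) = 1077/EI
  span QR: point load 67 at a = 4.06: Pab(L + b)/(6LEI) = 152.1/EI
  relative rotation θ_0 = (2189 + 152.1)/EI = 2341/EI
A unit hogging moment at Q produces rotation L₁/(3EI) + L₂/(3EI) = 6/EI.
Compatibility: M_Q·(L₁+L₂)/(3EI) = θ_0, giving M_Q = 390.2 kip·ft (hogging).
Span QR, ΣM about R: R_Q^{QR}·6.5 = 163.5 + 390.2, so R_Q^{QR} = 85.18 kip and R_R = 67 − 85.18 = -18.18 kip.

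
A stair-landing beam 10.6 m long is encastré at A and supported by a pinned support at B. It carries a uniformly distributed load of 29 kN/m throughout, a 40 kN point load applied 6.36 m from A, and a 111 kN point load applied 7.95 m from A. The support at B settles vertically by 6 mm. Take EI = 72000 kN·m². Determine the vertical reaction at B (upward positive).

Release the roller at B. Primary structure: cantilever fixed at A.
Primary-structure tip deflection at B by superposition:
  UDL 29: wL⁴/(8EI) = 45765/EI
  point load 40 at a = 6.36: Pa²(3L − a)/(6EI) = 6860/EI
  point load 111 at a = 7.95: Pa²(3L − a)/(6EI) = 27887/EI
  δ_0 = 80512/EI
Tip deflection under a unit load at B: L³/(3EI) = 397/EI.
With EI = 72000 kN·m²: δ_0 = 1.1182 m and δ_{BB} = 0.005514 m/kN.
Compatibility — the beam at B must follow the support down by 0.006 m: δ_0 − R_B·δ_{BB} = 0.006, so R_B = (1.1182 − 0.006)/0.005514 = 201.7 kN.

R_B = 201.7 kN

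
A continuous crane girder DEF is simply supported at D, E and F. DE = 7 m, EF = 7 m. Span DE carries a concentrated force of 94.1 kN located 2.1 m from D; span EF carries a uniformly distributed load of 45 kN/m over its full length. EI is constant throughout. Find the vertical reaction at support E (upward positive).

R_E = 237.9 kN

Insert a hinge at E; M_E is the redundant, and each span becomes simply supported.
Discontinuity in slope at E on the released structure — sum the simple-span end rotations:
  span DE: point load 94.1 at a = 2.1: Pab(L + a)/(6LEI) = 209.8/EI
  span EF: UDL 45: wL³/(24EI) = 643.1/EI
  relative rotation θ_0 = (209.8 + 643.1)/EI = 852.9/EI
A unit hogging moment at E produces rotation L₁/(3EI) + L₂/(3EI) = 4.667/EI.
Compatibility: M_E·(L₁+L₂)/(3EI) = θ_0, giving M_E = 182.8 kN·m (hogging).
Span DE, ΣM about D with M_E applied at E: R_E^{DE}·7 = 197.6 + 182.8, so R_E^{DE} = 54.34 kN and R_D = 94.1 − 54.34 = 39.76 kN.
Span EF, ΣM about F: R_E^{EF}·7 = 1102 + 182.8, so R_E^{EF} = 183.6 kN and R_F = 315 − 183.6 = 131.4 kN.
R_E = 54.34 + 183.6 = 237.9 kN.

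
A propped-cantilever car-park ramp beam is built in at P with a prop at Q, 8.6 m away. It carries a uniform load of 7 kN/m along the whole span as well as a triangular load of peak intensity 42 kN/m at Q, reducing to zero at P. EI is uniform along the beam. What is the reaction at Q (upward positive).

Choose R_Q as the redundant. The primary structure is the cantilever fixed at P.
Free-end deflection of the primary structure under the applied loading (downward +):
  UDL 7: wL⁴/(8EI) = 4786/EI
  triangular load, peak 42 at the free end: 11w₀L⁴/(120EI) = 21060/EI
  δ_0 = 25846/EI
Tip deflection under a unit load at Q: L³/(3EI) = 212/EI.
The prop prevents deflection at Q: R_Q = δ_0/δ_{QQ} = 25846/212 = 121.9 kN.

R_Q = 121.9 kN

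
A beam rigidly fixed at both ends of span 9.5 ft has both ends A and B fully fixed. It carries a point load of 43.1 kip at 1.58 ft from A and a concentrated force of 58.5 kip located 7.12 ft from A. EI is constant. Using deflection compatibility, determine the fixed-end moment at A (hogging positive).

M_A = 73.47 kip·ft

Take the two fixed-end moments M_A, M_B as redundants; the released structure is the simple span AB.
On the primary (simply-supported) span, the end slopes from the loading are:
  at A: point load 43.1 at a = 1.58: Pab(L + b)/(6LEI) = 164.8/EI
  at B: point load 43.1 at a = 1.58: Pab(L + a)/(6LEI) = 104.8/EI
  at A: point load 58.5 at a = 7.12: Pab(L + b)/(6LEI) = 206.6/EI
  at B: point load 58.5 at a = 7.12: Pab(L + a)/(6LEI) = 289/EI
  θ_A0 = 371.4/EI,  θ_B0 = 393.9/EI
Flexibility coefficients: a unit moment at one end gives L/(3EI) there and L/(6EI) at the far end, so f₁₁ = f₂₂ = 3.167/EI and f₁₂ = f₂₁ = 1.583/EI.
Compatibility — zero rotation at each built-in end:
  3.167 M_A + 1.583 M_B = 371.4
  1.583 M_A + 3.167 M_B = 393.9
Solving the pair gives M_A = 73.47 kip·ft and M_B = 87.65 kip·ft (hogging).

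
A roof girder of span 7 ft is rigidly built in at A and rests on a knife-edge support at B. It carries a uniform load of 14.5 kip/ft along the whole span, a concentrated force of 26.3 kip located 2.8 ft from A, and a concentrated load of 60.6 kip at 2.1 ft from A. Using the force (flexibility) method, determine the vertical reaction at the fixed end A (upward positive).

Choose R_B as the redundant. The primary structure is the cantilever fixed at A.
Deflection at B on the released cantilever, summing each load's contribution:
  UDL 14.5: wL⁴/(8EI) = 4352/EI
  point load 26.3 at a = 2.8: Pa²(3L − a)/(6EI) = 625.4/EI
  point load 60.6 at a = 2.1: Pa²(3L − a)/(6EI) = 841.8/EI
  δ_0 = 5819/EI
Tip deflection under a unit load at B: L³/(3EI) = 114.3/EI.
Compatibility at B: δ_0 − R_B·δ_{BB} = 0, so R_B = 5819/114.3 = 50.9 kip.
Vertical equilibrium: R_A = ΣP − R_B = 188.4 − 50.9 = 137.5 kip.

R_A = 137.5 kip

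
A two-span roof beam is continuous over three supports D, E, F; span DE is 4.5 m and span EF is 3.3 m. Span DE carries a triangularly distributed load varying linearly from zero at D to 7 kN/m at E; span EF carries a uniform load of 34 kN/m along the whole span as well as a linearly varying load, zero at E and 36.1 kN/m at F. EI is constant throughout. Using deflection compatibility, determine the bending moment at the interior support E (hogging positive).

Take M_E as the redundant. Released structure: two simple spans DE and EF with a hinge at E.
End slopes at the hinge E, treating each span as simply supported:
  span DE: triangular load, peak 7: w₀L³/(45EI) = 14.18/EI
  span EF: UDL 34: wL³/(24EI) = 50.91/EI
  span EF: triangular load, peak 36.1: 7w₀L³/(360EI) = 25.23/EI
  relative rotation θ_0 = (14.18 + 76.14)/EI = 90.31/EI
A unit hogging moment at E produces rotation L₁/(3EI) + L₂/(3EI) = 2.6/EI.
Compatibility: M_E·(L₁+L₂)/(3EI) = θ_0, giving M_E = 34.74 kN·m (hogging).

M_E = 34.74 kN·m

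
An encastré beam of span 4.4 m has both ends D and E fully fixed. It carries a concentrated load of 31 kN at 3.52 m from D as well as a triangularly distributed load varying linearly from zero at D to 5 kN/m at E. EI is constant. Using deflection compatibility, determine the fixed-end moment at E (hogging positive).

Release both end moments; the primary structure is a simply-supported span DE with redundants M_D and M_E.
On the primary (simply-supported) span, the end slopes from the loading are:
  at D: point load 31 at a = 3.52: Pab(L + b)/(6LEI) = 19.21/EI
  at E: point load 31 at a = 3.52: Pab(L + a)/(6LEI) = 28.81/EI
  at D: triangular load, peak 5: 7w₀L³/(360EI) = 8.282/EI
  at E: triangular load, peak 5: w₀L³/(45EI) = 9.465/EI
  θ_D0 = 27.49/EI,  θ_E0 = 38.27/EI
Flexibility coefficients: a unit moment at one end gives L/(3EI) there and L/(6EI) at the far end, so f₁₁ = f₂₂ = 1.467/EI and f₁₂ = f₂₁ = 0.7333/EI.
Compatibility — zero rotation at each built-in end:
  1.467 M_D + 0.7333 M_E = 27.49
  0.7333 M_D + 1.467 M_E = 38.27
Solving the pair gives M_D = 7.591 kN·m and M_E = 22.3 kN·m (hogging).

M_E = 22.3 kN·m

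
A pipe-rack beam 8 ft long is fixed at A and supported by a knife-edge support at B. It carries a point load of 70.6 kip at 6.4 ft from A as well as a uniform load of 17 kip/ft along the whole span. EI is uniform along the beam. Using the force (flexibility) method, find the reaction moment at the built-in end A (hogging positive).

M_A = 190.2 kip·ft

Take the reaction at B as the redundant and release it; the primary structure is a cantilever fixed at A.
Deflection at B on the released cantilever, summing each load's contribution:
  point load 70.6 at a = 6.4: Pa²(3L − a)/(6EI) = 8483/EI
  UDL 17: wL⁴/(8EI) = 8704/EI
  δ_0 = 17187/EI
Flexibility coefficient — unit upward force at B: δ_{BB} = L³/(3EI) = 170.7/EI.
Compatibility at B: δ_0 − R_B·δ_{BB} = 0, so R_B = 17187/170.7 = 100.7 kip.
Moment equilibrium about A: M_A = Σ(load moments about A) − R_B·L = 995.8 − 100.7×8 = 190.2 kip·ft.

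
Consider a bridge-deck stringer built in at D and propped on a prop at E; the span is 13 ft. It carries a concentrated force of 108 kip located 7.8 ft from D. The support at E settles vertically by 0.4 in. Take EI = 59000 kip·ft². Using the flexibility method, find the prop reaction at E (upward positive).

R_E = 43.97 kip

Remove the prop at E; the released (primary) structure is a cantilever built in at D.
Deflection at E on the released cantilever, summing each load's contribution:
  point load 108 at a = 7.8: Pa²(3L − a)/(6EI) = 34168/EI
Flexibility coefficient — unit upward force at E: δ_{EE} = L³/(3EI) = 732.3/EI.
With EI = 59000 kip·ft²: δ_0 = 0.57911 ft and δ_{EE} = 0.012412 ft/kip.
Compatibility — the beam at E must follow the support down by 0.03333 ft: δ_0 − R_E·δ_{EE} = 0.03333, so R_E = (0.57911 − 0.03333)/0.012412 = 43.97 kip.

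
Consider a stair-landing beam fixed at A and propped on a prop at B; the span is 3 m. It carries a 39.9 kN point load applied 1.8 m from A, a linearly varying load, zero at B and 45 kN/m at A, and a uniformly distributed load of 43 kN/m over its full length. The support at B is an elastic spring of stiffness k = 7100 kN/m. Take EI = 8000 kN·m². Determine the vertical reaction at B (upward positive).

Take the reaction at B as the redundant and release it; the primary structure is a cantilever fixed at A.
Primary-structure tip deflection at B by superposition:
  point load 39.9 at a = 1.8: Pa²(3L − a)/(6EI) = 155.1/EI
  triangular load, peak 45 at the fixed end: w₀L⁴/(30EI) = 121.5/EI
  UDL 43: wL⁴/(8EI) = 435.4/EI
  δ_0 = 712/EI
Flexibility coefficient — unit upward force at B: δ_{BB} = L³/(3EI) = 9/EI.
With EI = 8000 kN·m²: δ_0 = 0.089001 m and δ_{BB} = 0.001125 m/kN.
Compatibility — the spring shortens by R_B/k under the reaction it provides: δ_0 − R_B·δ_{BB} = R_B/k. With 1/k = 0.000141 m/kN, R_B = δ_0 / (δ_{BB} + 1/k) = 0.089001 / (0.001125 + 0.000141) = 70.31 kN.

R_B = 70.31 kN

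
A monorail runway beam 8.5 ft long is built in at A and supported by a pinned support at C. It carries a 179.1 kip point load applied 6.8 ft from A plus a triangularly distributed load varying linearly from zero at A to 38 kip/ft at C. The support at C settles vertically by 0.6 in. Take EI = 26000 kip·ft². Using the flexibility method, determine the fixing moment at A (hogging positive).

Choose R_C as the redundant. The primary structure is the cantilever fixed at A.
Free-end deflection of the primary structure under the applied loading (downward +):
  point load 179.1 at a = 6.8: Pa²(3L − a)/(6EI) = 25811/EI
  triangular load, peak 38 at the free end: 11w₀L⁴/(120EI) = 18183/EI
  δ_0 = 43994/EI
Flexibility coefficient — unit upward force at C: δ_{CC} = L³/(3EI) = 204.7/EI.
With EI = 26000 kip·ft²: δ_0 = 1.6921 ft and δ_{CC} = 0.007873 ft/kip.
Compatibility — the beam at C must follow the support down by 0.05 ft: δ_0 − R_C·δ_{CC} = 0.05, so R_C = (1.6921 − 0.05)/0.007873 = 208.6 kip.
Moment equilibrium about A: M_A = Σ(load moments about A) − R_C·L = 2133 − 208.6×8.5 = 360.3 kip·ft.

M_A = 360.3 kip·ft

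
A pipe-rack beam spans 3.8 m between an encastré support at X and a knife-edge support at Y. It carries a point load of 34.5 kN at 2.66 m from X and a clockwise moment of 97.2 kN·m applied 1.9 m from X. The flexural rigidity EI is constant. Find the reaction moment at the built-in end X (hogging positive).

Remove the prop at Y; the released (primary) structure is a cantilever built in at X.
Primary-structure tip deflection at Y by superposition:
  point load 34.5 at a = 2.66: Pa²(3L − a)/(6EI) = 355.6/EI
  clockwise couple 97.2 at a = 1.9: M₀a(2L − a)/(2EI) = 526.3/EI
  δ_0 = 881.9/EI
Tip deflection under a unit load at Y: L³/(3EI) = 18.29/EI.
Compatibility at Y: δ_0 − R_Y·δ_{YY} = 0, so R_Y = 881.9/18.29 = 48.22 kN.
Moment equilibrium about X: M_X = Σ(load moments about X) − R_Y·L = 189 − 48.22×3.8 = 5.745 kN·m.

M_X = 5.745 kN·m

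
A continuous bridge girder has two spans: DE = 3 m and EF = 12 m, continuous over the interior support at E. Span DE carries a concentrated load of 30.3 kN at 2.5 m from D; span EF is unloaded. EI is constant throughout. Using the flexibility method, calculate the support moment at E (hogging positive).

M_E = 2.315 kN·m

Take M_E as the redundant. Released structure: two simple spans DE and EF with a hinge at E.
Rotations at E on the released spans (each span's end-slope, ×1/EI):
  span DE: point load 30.3 at a = 2.5: Pab(L + a)/(6LEI) = 11.57/EI
  relative rotation θ_0 = (11.57 + 0)/EI = 11.57/EI
A unit hogging moment at E produces rotation L₁/(3EI) + L₂/(3EI) = 5/EI.
Compatibility: M_E·(L₁+L₂)/(3EI) = θ_0, giving M_E = 2.315 kN·m (hogging).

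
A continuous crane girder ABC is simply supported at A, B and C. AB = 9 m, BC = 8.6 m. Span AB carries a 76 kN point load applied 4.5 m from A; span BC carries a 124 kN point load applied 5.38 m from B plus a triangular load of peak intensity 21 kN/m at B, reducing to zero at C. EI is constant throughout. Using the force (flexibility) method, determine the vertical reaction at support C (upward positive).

Release continuity at B by inserting a hinge; the redundant is the internal moment M_B. The primary structure is two simply-supported spans AB and BC.
End slopes at the hinge B, treating each span as simply supported:
  span AB: point load 76 at a = 4.5: Pab(L + a)/(6LEI) = 384.8/EI
  span BC: point load 124 at a = 5.38: Pab(L + b)/(6LEI) = 492.1/EI
  span BC: triangular load, peak 21: w₀L³/(45EI) = 296.8/EI
  relative rotation θ_0 = (384.8 + 788.9)/EI = 1174/EI
A unit hogging moment at B produces rotation L₁/(3EI) + L₂/(3EI) = 5.867/EI.
Compatibility: M_B·(L₁+L₂)/(3EI) = θ_0, giving M_B = 200.1 kN·m (hogging).
Span BC, ΣM about C: R_B^{BC}·8.6 = 917 + 200.1, so R_B^{BC} = 129.9 kN and R_C = 214.3 − 129.9 = 84.41 kN.

R_C = 84.41 kN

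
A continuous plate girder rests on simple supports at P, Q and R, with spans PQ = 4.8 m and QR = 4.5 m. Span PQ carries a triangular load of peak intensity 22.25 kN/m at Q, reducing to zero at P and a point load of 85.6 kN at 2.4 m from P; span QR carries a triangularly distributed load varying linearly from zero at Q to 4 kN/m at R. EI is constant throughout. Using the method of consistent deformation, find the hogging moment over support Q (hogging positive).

M_Q = 59.69 kN·m

Release continuity at Q by inserting a hinge; the redundant is the internal moment M_Q. The primary structure is two simply-supported spans PQ and QR.
Discontinuity in slope at Q on the released structure — sum the simple-span end rotations:
  span PQ: triangular load, peak 22.25: w₀L³/(45EI) = 54.68/EI
  span PQ: point load 85.6 at a = 2.4: Pab(L + a)/(6LEI) = 123.3/EI
  span QR: triangular load, peak 4: 7w₀L³/(360EI) = 7.088/EI
  relative rotation θ_0 = (177.9 + 7.088)/EI = 185/EI
A unit hogging moment at Q produces rotation L₁/(3EI) + L₂/(3EI) = 3.1/EI.
Slope continuity at Q: θ_0 = M_Q·3.1/EI, so M_Q = 185/3.1 = 59.69 kN·m (hogging).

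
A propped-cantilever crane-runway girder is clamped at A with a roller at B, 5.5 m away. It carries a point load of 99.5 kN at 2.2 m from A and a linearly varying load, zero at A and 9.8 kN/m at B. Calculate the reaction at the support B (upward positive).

Remove the prop at B; the released (primary) structure is a cantilever built in at A.
Primary-structure tip deflection at B by superposition:
  point load 99.5 at a = 2.2: Pa²(3L − a)/(6EI) = 1148/EI
  triangular load, peak 9.8 at the free end: 11w₀L⁴/(120EI) = 822/EI
  δ_0 = 1970/EI
Flexibility coefficient — unit upward force at B: δ_{BB} = L³/(3EI) = 55.46/EI.
Compatibility at B: δ_0 − R_B·δ_{BB} = 0, so R_B = 1970/55.46 = 35.52 kN.

R_B = 35.52 kN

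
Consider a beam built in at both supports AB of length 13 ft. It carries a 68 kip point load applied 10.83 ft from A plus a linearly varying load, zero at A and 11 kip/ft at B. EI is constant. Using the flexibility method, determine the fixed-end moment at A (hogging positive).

M_A = 82.49 kip·ft

Release both end moments; the primary structure is a simply-supported span AB with redundants M_A and M_B.
On the primary (simply-supported) span, the end slopes from the loading are:
  at A: point load 68 at a = 10.83: Pab(L + b)/(6LEI) = 310.8/EI
  at B: point load 68 at a = 10.83: Pab(L + a)/(6LEI) = 488.2/EI
  at A: triangular load, peak 11: 7w₀L³/(360EI) = 469.9/EI
  at B: triangular load, peak 11: w₀L³/(45EI) = 537/EI
  θ_A0 = 780.7/EI,  θ_B0 = 1025/EI
Flexibility coefficients: a unit moment at one end gives L/(3EI) there and L/(6EI) at the far end, so f₁₁ = f₂₂ = 4.333/EI and f₁₂ = f₂₁ = 2.167/EI.
Compatibility — zero rotation at each built-in end:
  4.333 M_A + 2.167 M_B = 780.7
  2.167 M_A + 4.333 M_B = 1025
Solving the pair gives M_A = 82.49 kip·ft and M_B = 195.4 kip·ft (hogging).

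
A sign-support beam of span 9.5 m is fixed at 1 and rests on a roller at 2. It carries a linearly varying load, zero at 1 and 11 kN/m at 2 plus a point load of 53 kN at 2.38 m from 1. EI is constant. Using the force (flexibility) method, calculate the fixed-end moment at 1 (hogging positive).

Release the roller at 2. Primary structure: cantilever fixed at 1.
Free-end deflection of the primary structure under the applied loading (downward +):
  triangular load, peak 11 at the free end: 11w₀L⁴/(120EI) = 8213/EI
  point load 53 at a = 2.38: Pa²(3L − a)/(6EI) = 1307/EI
  δ_0 = 9520/EI
Tip deflection under a unit load at 2: L³/(3EI) = 285.8/EI.
The prop prevents deflection at 2: R_2 = δ_0/δ_{22} = 9520/285.8 = 33.31 kN.
Moment equilibrium about 1: M_1 = Σ(load moments about 1) − R_2·L = 457.1 − 33.31×9.5 = 140.6 kN·m.

M_1 = 140.6 kN·m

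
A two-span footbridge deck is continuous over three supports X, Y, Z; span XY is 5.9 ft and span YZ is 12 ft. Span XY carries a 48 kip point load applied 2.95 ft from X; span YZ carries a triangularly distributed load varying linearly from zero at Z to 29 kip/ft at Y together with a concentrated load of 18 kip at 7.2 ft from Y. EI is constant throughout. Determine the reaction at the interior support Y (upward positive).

R_Y = 205 kip

Insert a hinge at Y; M_Y is the redundant, and each span becomes simply supported.
End slopes at the hinge Y, treating each span as simply supported:
  span XY: point load 48 at a = 2.95: Pab(L + a)/(6LEI) = 104.4/EI
  span YZ: triangular load, peak 29: w₀L³/(45EI) = 1114/EI
  span YZ: point load 18 at a = 7.2: Pab(L + b)/(6LEI) = 145.2/EI
  relative rotation θ_0 = (104.4 + 1259)/EI = 1363/EI
A unit hogging moment at Y produces rotation L₁/(3EI) + L₂/(3EI) = 5.967/EI.
Slope continuity at Y: θ_0 = M_Y·5.967/EI, so M_Y = 1363/5.967 = 228.5 kip·ft (hogging).
Span XY, ΣM about X with M_Y applied at Y: R_Y^{XY}·5.9 = 141.6 + 228.5, so R_Y^{XY} = 62.72 kip and R_X = 48 − 62.72 = -14.72 kip.
Span YZ, ΣM about Z: R_Y^{YZ}·12 = 1478 + 228.5, so R_Y^{YZ} = 142.2 kip and R_Z = 192 − 142.2 = 49.76 kip.
R_Y = 62.72 + 142.2 = 205 kip.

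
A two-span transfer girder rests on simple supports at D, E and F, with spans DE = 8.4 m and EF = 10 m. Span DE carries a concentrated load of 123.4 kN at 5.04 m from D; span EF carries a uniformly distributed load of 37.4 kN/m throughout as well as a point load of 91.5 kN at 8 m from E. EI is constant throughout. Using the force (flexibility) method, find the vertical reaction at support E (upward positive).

R_E = 365.4 kN

Insert a hinge at E; M_E is the redundant, and each span becomes simply supported.
End slopes at the hinge E, treating each span as simply supported:
  span DE: point load 123.4 at a = 5.04: Pab(L + a)/(6LEI) = 557.3/EI
  span EF: UDL 37.4: wL³/(24EI) = 1558/EI
  span EF: point load 91.5 at a = 8: Pab(L + b)/(6LEI) = 292.8/EI
  relative rotation θ_0 = (557.3 + 1851)/EI = 2408/EI
A unit hogging moment at E produces rotation L₁/(3EI) + L₂/(3EI) = 6.133/EI.
Slope continuity at E: θ_0 = M_E·6.133/EI, so M_E = 2408/6.133 = 392.7 kN·m (hogging).
Span DE, ΣM about D with M_E applied at E: R_E^{DE}·8.4 = 621.9 + 392.7, so R_E^{DE} = 120.8 kN and R_D = 123.4 − 120.8 = 2.613 kN.
Span EF, ΣM about F: R_E^{EF}·10 = 2053 + 392.7, so R_E^{EF} = 244.6 kN and R_F = 465.5 − 244.6 = 220.9 kN.
R_E = 120.8 + 244.6 = 365.4 kN.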